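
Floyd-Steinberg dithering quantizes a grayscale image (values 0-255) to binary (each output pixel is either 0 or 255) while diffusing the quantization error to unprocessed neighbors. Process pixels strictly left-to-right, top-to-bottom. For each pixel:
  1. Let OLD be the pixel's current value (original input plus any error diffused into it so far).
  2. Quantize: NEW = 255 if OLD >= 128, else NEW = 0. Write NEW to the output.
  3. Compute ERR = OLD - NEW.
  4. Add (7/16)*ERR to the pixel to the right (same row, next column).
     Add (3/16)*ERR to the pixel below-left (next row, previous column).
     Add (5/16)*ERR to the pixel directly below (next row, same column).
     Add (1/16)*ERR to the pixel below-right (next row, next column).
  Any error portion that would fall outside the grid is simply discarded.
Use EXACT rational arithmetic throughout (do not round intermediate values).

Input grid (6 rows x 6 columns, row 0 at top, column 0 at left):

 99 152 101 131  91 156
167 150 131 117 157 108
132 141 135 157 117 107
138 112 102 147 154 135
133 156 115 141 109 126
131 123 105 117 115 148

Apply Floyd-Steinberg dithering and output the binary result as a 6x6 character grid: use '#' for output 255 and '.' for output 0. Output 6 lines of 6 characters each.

(0,0): OLD=99 → NEW=0, ERR=99
(0,1): OLD=3125/16 → NEW=255, ERR=-955/16
(0,2): OLD=19171/256 → NEW=0, ERR=19171/256
(0,3): OLD=670773/4096 → NEW=255, ERR=-373707/4096
(0,4): OLD=3347827/65536 → NEW=0, ERR=3347827/65536
(0,5): OLD=187012645/1048576 → NEW=255, ERR=-80374235/1048576
(1,0): OLD=47807/256 → NEW=255, ERR=-17473/256
(1,1): OLD=249273/2048 → NEW=0, ERR=249273/2048
(1,2): OLD=12243117/65536 → NEW=255, ERR=-4468563/65536
(1,3): OLD=19114537/262144 → NEW=0, ERR=19114537/262144
(1,4): OLD=3100264411/16777216 → NEW=255, ERR=-1177925669/16777216
(1,5): OLD=15172654477/268435456 → NEW=0, ERR=15172654477/268435456
(2,0): OLD=4374275/32768 → NEW=255, ERR=-3981565/32768
(2,1): OLD=114112209/1048576 → NEW=0, ERR=114112209/1048576
(2,2): OLD=3063226803/16777216 → NEW=255, ERR=-1214963277/16777216
(2,3): OLD=17539273179/134217728 → NEW=255, ERR=-16686247461/134217728
(2,4): OLD=239760904977/4294967296 → NEW=0, ERR=239760904977/4294967296
(2,5): OLD=9943573732487/68719476736 → NEW=255, ERR=-7579892835193/68719476736
(3,0): OLD=2020542035/16777216 → NEW=0, ERR=2020542035/16777216
(3,1): OLD=23827045463/134217728 → NEW=255, ERR=-10398475177/134217728
(3,2): OLD=31101547573/1073741824 → NEW=0, ERR=31101547573/1073741824
(3,3): OLD=8711058934495/68719476736 → NEW=0, ERR=8711058934495/68719476736
(3,4): OLD=109100019205759/549755813888 → NEW=255, ERR=-31087713335681/549755813888
(3,5): OLD=697352247077649/8796093022208 → NEW=0, ERR=697352247077649/8796093022208
(4,0): OLD=335241581053/2147483648 → NEW=255, ERR=-212366749187/2147483648
(4,1): OLD=3486912592857/34359738368 → NEW=0, ERR=3486912592857/34359738368
(4,2): OLD=206022266230459/1099511627776 → NEW=255, ERR=-74353198852421/1099511627776
(4,3): OLD=2502232259755975/17592186044416 → NEW=255, ERR=-1983775181570105/17592186044416
(4,4): OLD=18234456626458423/281474976710656 → NEW=0, ERR=18234456626458423/281474976710656
(4,5): OLD=790754199738446625/4503599627370496 → NEW=255, ERR=-357663705241029855/4503599627370496
(5,0): OLD=65489409462939/549755813888 → NEW=0, ERR=65489409462939/549755813888
(5,1): OLD=3306805258660427/17592186044416 → NEW=255, ERR=-1179202182665653/17592186044416
(5,2): OLD=5593087535299049/140737488355328 → NEW=0, ERR=5593087535299049/140737488355328
(5,3): OLD=482191318344081811/4503599627370496 → NEW=0, ERR=482191318344081811/4503599627370496
(5,4): OLD=1442485188835240339/9007199254740992 → NEW=255, ERR=-854350621123712621/9007199254740992
(5,5): OLD=12355459046997051695/144115188075855872 → NEW=0, ERR=12355459046997051695/144115188075855872
Row 0: .#.#.#
Row 1: #.#.#.
Row 2: #.##.#
Row 3: .#..#.
Row 4: #.##.#
Row 5: .#..#.

Answer: .#.#.#
#.#.#.
#.##.#
.#..#.
#.##.#
.#..#.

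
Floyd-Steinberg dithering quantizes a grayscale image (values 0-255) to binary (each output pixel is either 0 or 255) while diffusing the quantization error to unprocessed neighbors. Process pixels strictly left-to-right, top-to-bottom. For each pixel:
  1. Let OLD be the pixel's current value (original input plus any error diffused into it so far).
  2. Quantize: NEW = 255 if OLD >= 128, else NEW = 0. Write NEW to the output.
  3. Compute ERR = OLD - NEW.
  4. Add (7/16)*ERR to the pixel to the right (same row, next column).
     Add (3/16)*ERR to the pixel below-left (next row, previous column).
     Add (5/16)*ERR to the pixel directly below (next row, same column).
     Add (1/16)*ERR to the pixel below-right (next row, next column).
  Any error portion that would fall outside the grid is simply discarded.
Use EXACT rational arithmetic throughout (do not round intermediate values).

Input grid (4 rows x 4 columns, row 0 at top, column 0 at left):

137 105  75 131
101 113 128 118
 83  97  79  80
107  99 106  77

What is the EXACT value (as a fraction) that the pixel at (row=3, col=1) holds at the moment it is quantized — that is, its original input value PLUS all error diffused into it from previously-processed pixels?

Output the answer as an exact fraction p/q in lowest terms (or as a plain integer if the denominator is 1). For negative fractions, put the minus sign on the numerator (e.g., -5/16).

(0,0): OLD=137 → NEW=255, ERR=-118
(0,1): OLD=427/8 → NEW=0, ERR=427/8
(0,2): OLD=12589/128 → NEW=0, ERR=12589/128
(0,3): OLD=356411/2048 → NEW=255, ERR=-165829/2048
(1,0): OLD=9489/128 → NEW=0, ERR=9489/128
(1,1): OLD=177335/1024 → NEW=255, ERR=-83785/1024
(1,2): OLD=3640259/32768 → NEW=0, ERR=3640259/32768
(1,3): OLD=77304261/524288 → NEW=255, ERR=-56389179/524288
(2,0): OLD=1488077/16384 → NEW=0, ERR=1488077/16384
(2,1): OLD=71633375/524288 → NEW=255, ERR=-62060065/524288
(2,2): OLD=38429355/1048576 → NEW=0, ERR=38429355/1048576
(2,3): OLD=1163779263/16777216 → NEW=0, ERR=1163779263/16777216
(3,0): OLD=949493181/8388608 → NEW=0, ERR=949493181/8388608
(3,1): OLD=16653402083/134217728 → NEW=0, ERR=16653402083/134217728
Target (3,1): original=99, with diffused error = 16653402083/134217728

Answer: 16653402083/134217728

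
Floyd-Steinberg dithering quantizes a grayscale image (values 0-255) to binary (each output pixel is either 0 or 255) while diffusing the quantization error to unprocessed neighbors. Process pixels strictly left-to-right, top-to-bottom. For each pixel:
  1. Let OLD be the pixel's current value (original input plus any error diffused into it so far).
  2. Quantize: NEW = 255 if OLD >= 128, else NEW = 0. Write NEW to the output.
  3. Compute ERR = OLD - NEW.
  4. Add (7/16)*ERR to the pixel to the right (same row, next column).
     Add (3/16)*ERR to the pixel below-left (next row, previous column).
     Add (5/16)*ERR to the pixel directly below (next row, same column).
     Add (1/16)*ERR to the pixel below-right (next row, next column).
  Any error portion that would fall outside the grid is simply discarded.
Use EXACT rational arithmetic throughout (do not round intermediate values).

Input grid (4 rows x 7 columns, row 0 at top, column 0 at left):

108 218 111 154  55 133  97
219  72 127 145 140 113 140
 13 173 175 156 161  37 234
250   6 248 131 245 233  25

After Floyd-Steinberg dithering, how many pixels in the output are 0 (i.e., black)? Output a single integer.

(0,0): OLD=108 → NEW=0, ERR=108
(0,1): OLD=1061/4 → NEW=255, ERR=41/4
(0,2): OLD=7391/64 → NEW=0, ERR=7391/64
(0,3): OLD=209433/1024 → NEW=255, ERR=-51687/1024
(0,4): OLD=539311/16384 → NEW=0, ERR=539311/16384
(0,5): OLD=38640329/262144 → NEW=255, ERR=-28206391/262144
(0,6): OLD=209402751/4194304 → NEW=0, ERR=209402751/4194304
(1,0): OLD=16299/64 → NEW=255, ERR=-21/64
(1,1): OLD=52973/512 → NEW=0, ERR=52973/512
(1,2): OLD=3269105/16384 → NEW=255, ERR=-908815/16384
(1,3): OLD=7756061/65536 → NEW=0, ERR=7756061/65536
(1,4): OLD=749666103/4194304 → NEW=255, ERR=-319881417/4194304
(1,5): OLD=1926946151/33554432 → NEW=0, ERR=1926946151/33554432
(1,6): OLD=93416242729/536870912 → NEW=255, ERR=-43485839831/536870912
(2,0): OLD=264575/8192 → NEW=0, ERR=264575/8192
(2,1): OLD=54798821/262144 → NEW=255, ERR=-12047899/262144
(2,2): OLD=697157615/4194304 → NEW=255, ERR=-372389905/4194304
(2,3): OLD=4575946039/33554432 → NEW=255, ERR=-3980434121/33554432
(2,4): OLD=27764931495/268435456 → NEW=0, ERR=27764931495/268435456
(2,5): OLD=689289972045/8589934592 → NEW=0, ERR=689289972045/8589934592
(2,6): OLD=34000175944939/137438953472 → NEW=255, ERR=-1046757190421/137438953472
(3,0): OLD=1054764303/4194304 → NEW=255, ERR=-14783217/4194304
(3,1): OLD=-823184285/33554432 → NEW=0, ERR=-823184285/33554432
(3,2): OLD=49501333273/268435456 → NEW=255, ERR=-18949708007/268435456
(3,3): OLD=82559308863/1073741824 → NEW=0, ERR=82559308863/1073741824
(3,4): OLD=43787132717327/137438953472 → NEW=255, ERR=8740199581967/137438953472
(3,5): OLD=319886193367581/1099511627776 → NEW=255, ERR=39510728284701/1099511627776
(3,6): OLD=762738577908227/17592186044416 → NEW=0, ERR=762738577908227/17592186044416
Output grid:
  Row 0: .#.#.#.  (4 black, running=4)
  Row 1: #.#.#.#  (3 black, running=7)
  Row 2: .###..#  (3 black, running=10)
  Row 3: #.#.##.  (3 black, running=13)

Answer: 13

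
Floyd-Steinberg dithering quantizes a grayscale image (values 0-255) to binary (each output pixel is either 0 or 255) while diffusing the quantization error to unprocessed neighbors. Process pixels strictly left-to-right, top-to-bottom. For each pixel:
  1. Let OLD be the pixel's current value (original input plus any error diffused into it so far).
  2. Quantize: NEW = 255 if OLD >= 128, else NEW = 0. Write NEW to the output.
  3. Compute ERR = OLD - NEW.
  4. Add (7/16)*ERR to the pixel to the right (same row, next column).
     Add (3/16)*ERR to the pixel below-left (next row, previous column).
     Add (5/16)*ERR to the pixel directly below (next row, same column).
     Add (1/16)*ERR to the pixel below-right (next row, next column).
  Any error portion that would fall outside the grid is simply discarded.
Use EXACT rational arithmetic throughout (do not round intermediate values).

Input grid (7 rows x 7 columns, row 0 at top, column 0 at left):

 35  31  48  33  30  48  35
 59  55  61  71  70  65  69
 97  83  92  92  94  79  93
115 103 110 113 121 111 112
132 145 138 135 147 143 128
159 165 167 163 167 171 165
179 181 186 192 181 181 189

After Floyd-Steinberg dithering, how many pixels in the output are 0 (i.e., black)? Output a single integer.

Answer: 28

Derivation:
(0,0): OLD=35 → NEW=0, ERR=35
(0,1): OLD=741/16 → NEW=0, ERR=741/16
(0,2): OLD=17475/256 → NEW=0, ERR=17475/256
(0,3): OLD=257493/4096 → NEW=0, ERR=257493/4096
(0,4): OLD=3768531/65536 → NEW=0, ERR=3768531/65536
(0,5): OLD=76711365/1048576 → NEW=0, ERR=76711365/1048576
(0,6): OLD=1124182115/16777216 → NEW=0, ERR=1124182115/16777216
(1,0): OLD=20127/256 → NEW=0, ERR=20127/256
(1,1): OLD=243417/2048 → NEW=0, ERR=243417/2048
(1,2): OLD=9765709/65536 → NEW=255, ERR=-6945971/65536
(1,3): OLD=15551433/262144 → NEW=0, ERR=15551433/262144
(1,4): OLD=2207380027/16777216 → NEW=255, ERR=-2070810053/16777216
(1,5): OLD=6713416875/134217728 → NEW=0, ERR=6713416875/134217728
(1,6): OLD=249956629157/2147483648 → NEW=0, ERR=249956629157/2147483648
(2,0): OLD=4713827/32768 → NEW=255, ERR=-3642013/32768
(2,1): OLD=59304945/1048576 → NEW=0, ERR=59304945/1048576
(2,2): OLD=1714207507/16777216 → NEW=0, ERR=1714207507/16777216
(2,3): OLD=16840687163/134217728 → NEW=0, ERR=16840687163/134217728
(2,4): OLD=132509227627/1073741824 → NEW=0, ERR=132509227627/1073741824
(2,5): OLD=5591428068537/34359738368 → NEW=255, ERR=-3170305215303/34359738368
(2,6): OLD=50650319237023/549755813888 → NEW=0, ERR=50650319237023/549755813888
(3,0): OLD=1524572595/16777216 → NEW=0, ERR=1524572595/16777216
(3,1): OLD=23171583799/134217728 → NEW=255, ERR=-11053936841/134217728
(3,2): OLD=142763519061/1073741824 → NEW=255, ERR=-131040646059/1073741824
(3,3): OLD=551226286307/4294967296 → NEW=255, ERR=-543990374173/4294967296
(3,4): OLD=52058769214899/549755813888 → NEW=0, ERR=52058769214899/549755813888
(3,5): OLD=653474487500617/4398046511104 → NEW=255, ERR=-468027372830903/4398046511104
(3,6): OLD=6225321440004183/70368744177664 → NEW=0, ERR=6225321440004183/70368744177664
(4,0): OLD=311288934813/2147483648 → NEW=255, ERR=-236319395427/2147483648
(4,1): OLD=1852512763897/34359738368 → NEW=0, ERR=1852512763897/34359738368
(4,2): OLD=51981811482935/549755813888 → NEW=0, ERR=51981811482935/549755813888
(4,3): OLD=646137447885197/4398046511104 → NEW=255, ERR=-475364412446323/4398046511104
(4,4): OLD=3568938506971223/35184372088832 → NEW=0, ERR=3568938506971223/35184372088832
(4,5): OLD=198866122729139735/1125899906842624 → NEW=255, ERR=-88238353515729385/1125899906842624
(4,6): OLD=2066385242359211729/18014398509481984 → NEW=0, ERR=2066385242359211729/18014398509481984
(5,0): OLD=74063161065723/549755813888 → NEW=255, ERR=-66124571475717/549755813888
(5,1): OLD=616066019332777/4398046511104 → NEW=255, ERR=-505435840998743/4398046511104
(5,2): OLD=4551915123217967/35184372088832 → NEW=255, ERR=-4420099759434193/35184372088832
(5,3): OLD=27919609524801547/281474976710656 → NEW=0, ERR=27919609524801547/281474976710656
(5,4): OLD=3974775428759883481/18014398509481984 → NEW=255, ERR=-618896191158022439/18014398509481984
(5,5): OLD=22961252472612550857/144115188075855872 → NEW=255, ERR=-13788120486730696503/144115188075855872
(5,6): OLD=355308153557499734439/2305843009213693952 → NEW=255, ERR=-232681813791992223321/2305843009213693952
(6,0): OLD=8434714825776947/70368744177664 → NEW=0, ERR=8434714825776947/70368744177664
(6,1): OLD=187411475933557199/1125899906842624 → NEW=255, ERR=-99693000311311921/1125899906842624
(6,2): OLD=2151254898076935053/18014398509481984 → NEW=0, ERR=2151254898076935053/18014398509481984
(6,3): OLD=37606755952649660563/144115188075855872 → NEW=255, ERR=857382993306413203/144115188075855872
(6,4): OLD=46441737073876112841/288230376151711744 → NEW=255, ERR=-27057008844810381879/288230376151711744
(6,5): OLD=3282215066590817037373/36893488147419103232 → NEW=0, ERR=3282215066590817037373/36893488147419103232
(6,6): OLD=112397109675968651264731/590295810358705651712 → NEW=255, ERR=-38128321965501289921829/590295810358705651712
Output grid:
  Row 0: .......  (7 black, running=7)
  Row 1: ..#.#..  (5 black, running=12)
  Row 2: #....#.  (5 black, running=17)
  Row 3: .###.#.  (3 black, running=20)
  Row 4: #..#.#.  (4 black, running=24)
  Row 5: ###.###  (1 black, running=25)
  Row 6: .#.##.#  (3 black, running=28)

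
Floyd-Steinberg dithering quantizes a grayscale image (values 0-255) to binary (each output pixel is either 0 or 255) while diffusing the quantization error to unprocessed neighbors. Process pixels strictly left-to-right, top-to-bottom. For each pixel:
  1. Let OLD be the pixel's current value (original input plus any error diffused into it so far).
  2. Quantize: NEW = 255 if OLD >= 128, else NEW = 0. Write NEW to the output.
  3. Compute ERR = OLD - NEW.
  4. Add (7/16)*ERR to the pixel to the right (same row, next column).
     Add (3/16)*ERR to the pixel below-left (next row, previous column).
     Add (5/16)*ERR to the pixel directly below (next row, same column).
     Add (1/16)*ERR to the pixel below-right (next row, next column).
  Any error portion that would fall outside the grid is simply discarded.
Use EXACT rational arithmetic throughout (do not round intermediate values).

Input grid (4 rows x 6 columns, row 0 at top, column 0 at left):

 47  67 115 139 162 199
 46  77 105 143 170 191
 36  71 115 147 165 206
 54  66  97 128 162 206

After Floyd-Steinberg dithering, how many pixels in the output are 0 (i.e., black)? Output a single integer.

(0,0): OLD=47 → NEW=0, ERR=47
(0,1): OLD=1401/16 → NEW=0, ERR=1401/16
(0,2): OLD=39247/256 → NEW=255, ERR=-26033/256
(0,3): OLD=387113/4096 → NEW=0, ERR=387113/4096
(0,4): OLD=13326623/65536 → NEW=255, ERR=-3385057/65536
(0,5): OLD=184971225/1048576 → NEW=255, ERR=-82415655/1048576
(1,0): OLD=19739/256 → NEW=0, ERR=19739/256
(1,1): OLD=249789/2048 → NEW=0, ERR=249789/2048
(1,2): OLD=9815681/65536 → NEW=255, ERR=-6895999/65536
(1,3): OLD=28955949/262144 → NEW=0, ERR=28955949/262144
(1,4): OLD=3243942695/16777216 → NEW=255, ERR=-1034247385/16777216
(1,5): OLD=36571613409/268435456 → NEW=255, ERR=-31879427871/268435456
(2,0): OLD=2718575/32768 → NEW=0, ERR=2718575/32768
(2,1): OLD=136840373/1048576 → NEW=255, ERR=-130546507/1048576
(2,2): OLD=939237727/16777216 → NEW=0, ERR=939237727/16777216
(2,3): OLD=25216230951/134217728 → NEW=255, ERR=-9009289689/134217728
(2,4): OLD=433812365557/4294967296 → NEW=0, ERR=433812365557/4294967296
(2,5): OLD=14377777206275/68719476736 → NEW=255, ERR=-3145689361405/68719476736
(3,0): OLD=949302143/16777216 → NEW=0, ERR=949302143/16777216
(3,1): OLD=9063879059/134217728 → NEW=0, ERR=9063879059/134217728
(3,2): OLD=132792377193/1073741824 → NEW=0, ERR=132792377193/1073741824
(3,3): OLD=12614675188155/68719476736 → NEW=255, ERR=-4908791379525/68719476736
(3,4): OLD=82207254441307/549755813888 → NEW=255, ERR=-57980478100133/549755813888
(3,5): OLD=1335832224209013/8796093022208 → NEW=255, ERR=-907171496454027/8796093022208
Output grid:
  Row 0: ..#.##  (3 black, running=3)
  Row 1: ..#.##  (3 black, running=6)
  Row 2: .#.#.#  (3 black, running=9)
  Row 3: ...###  (3 black, running=12)

Answer: 12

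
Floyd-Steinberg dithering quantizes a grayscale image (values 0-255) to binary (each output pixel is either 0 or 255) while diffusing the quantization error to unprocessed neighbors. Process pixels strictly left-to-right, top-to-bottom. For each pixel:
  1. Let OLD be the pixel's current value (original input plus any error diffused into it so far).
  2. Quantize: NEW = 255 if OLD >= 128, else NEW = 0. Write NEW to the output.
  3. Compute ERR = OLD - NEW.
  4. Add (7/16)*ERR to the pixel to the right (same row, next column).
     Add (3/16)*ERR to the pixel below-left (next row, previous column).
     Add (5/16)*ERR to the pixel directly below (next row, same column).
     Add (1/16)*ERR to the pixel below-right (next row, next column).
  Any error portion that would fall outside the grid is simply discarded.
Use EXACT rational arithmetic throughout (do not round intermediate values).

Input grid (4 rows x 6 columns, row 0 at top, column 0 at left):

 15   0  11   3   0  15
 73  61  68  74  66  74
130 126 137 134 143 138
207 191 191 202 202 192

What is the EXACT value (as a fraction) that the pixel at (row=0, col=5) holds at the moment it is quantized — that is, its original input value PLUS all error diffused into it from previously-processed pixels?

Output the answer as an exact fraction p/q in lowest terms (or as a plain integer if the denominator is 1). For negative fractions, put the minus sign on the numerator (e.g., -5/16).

Answer: 17548745/1048576

Derivation:
(0,0): OLD=15 → NEW=0, ERR=15
(0,1): OLD=105/16 → NEW=0, ERR=105/16
(0,2): OLD=3551/256 → NEW=0, ERR=3551/256
(0,3): OLD=37145/4096 → NEW=0, ERR=37145/4096
(0,4): OLD=260015/65536 → NEW=0, ERR=260015/65536
(0,5): OLD=17548745/1048576 → NEW=0, ERR=17548745/1048576
Target (0,5): original=15, with diffused error = 17548745/1048576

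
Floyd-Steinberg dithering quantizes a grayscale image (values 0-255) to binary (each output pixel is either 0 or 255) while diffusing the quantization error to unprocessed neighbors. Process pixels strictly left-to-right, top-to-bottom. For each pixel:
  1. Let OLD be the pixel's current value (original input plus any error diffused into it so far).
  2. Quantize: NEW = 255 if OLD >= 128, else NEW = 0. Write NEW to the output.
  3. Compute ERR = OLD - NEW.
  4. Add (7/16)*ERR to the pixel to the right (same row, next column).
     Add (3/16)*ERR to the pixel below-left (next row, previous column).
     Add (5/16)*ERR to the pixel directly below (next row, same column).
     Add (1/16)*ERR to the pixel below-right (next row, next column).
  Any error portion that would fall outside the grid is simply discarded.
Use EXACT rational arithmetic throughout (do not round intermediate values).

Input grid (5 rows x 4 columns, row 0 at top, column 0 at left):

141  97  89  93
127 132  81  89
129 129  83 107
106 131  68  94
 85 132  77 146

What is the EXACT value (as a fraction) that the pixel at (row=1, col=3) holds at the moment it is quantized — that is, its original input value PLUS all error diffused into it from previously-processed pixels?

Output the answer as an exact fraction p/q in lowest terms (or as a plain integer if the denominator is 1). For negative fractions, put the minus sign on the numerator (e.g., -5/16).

Answer: 48658263/524288

Derivation:
(0,0): OLD=141 → NEW=255, ERR=-114
(0,1): OLD=377/8 → NEW=0, ERR=377/8
(0,2): OLD=14031/128 → NEW=0, ERR=14031/128
(0,3): OLD=288681/2048 → NEW=255, ERR=-233559/2048
(1,0): OLD=12827/128 → NEW=0, ERR=12827/128
(1,1): OLD=208893/1024 → NEW=255, ERR=-52227/1024
(1,2): OLD=2441345/32768 → NEW=0, ERR=2441345/32768
(1,3): OLD=48658263/524288 → NEW=0, ERR=48658263/524288
Target (1,3): original=89, with diffused error = 48658263/524288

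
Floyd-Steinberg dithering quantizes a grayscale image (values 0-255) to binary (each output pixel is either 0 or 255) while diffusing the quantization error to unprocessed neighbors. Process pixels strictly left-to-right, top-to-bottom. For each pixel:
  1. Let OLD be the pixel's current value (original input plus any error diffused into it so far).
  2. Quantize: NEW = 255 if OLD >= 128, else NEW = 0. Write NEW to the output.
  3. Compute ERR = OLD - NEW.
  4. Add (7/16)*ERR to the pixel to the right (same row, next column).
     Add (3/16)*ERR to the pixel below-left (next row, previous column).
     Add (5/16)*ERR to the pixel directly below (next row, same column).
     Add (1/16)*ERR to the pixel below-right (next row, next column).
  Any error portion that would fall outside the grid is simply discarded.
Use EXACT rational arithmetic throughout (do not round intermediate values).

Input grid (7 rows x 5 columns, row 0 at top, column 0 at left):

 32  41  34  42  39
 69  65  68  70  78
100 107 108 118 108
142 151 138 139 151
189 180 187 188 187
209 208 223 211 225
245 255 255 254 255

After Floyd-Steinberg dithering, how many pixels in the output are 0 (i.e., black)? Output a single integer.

Answer: 14

Derivation:
(0,0): OLD=32 → NEW=0, ERR=32
(0,1): OLD=55 → NEW=0, ERR=55
(0,2): OLD=929/16 → NEW=0, ERR=929/16
(0,3): OLD=17255/256 → NEW=0, ERR=17255/256
(0,4): OLD=280529/4096 → NEW=0, ERR=280529/4096
(1,0): OLD=1429/16 → NEW=0, ERR=1429/16
(1,1): OLD=17171/128 → NEW=255, ERR=-15469/128
(1,2): OLD=202127/4096 → NEW=0, ERR=202127/4096
(1,3): OLD=2115555/16384 → NEW=255, ERR=-2062365/16384
(1,4): OLD=12725577/262144 → NEW=0, ERR=12725577/262144
(2,0): OLD=215553/2048 → NEW=0, ERR=215553/2048
(2,1): OLD=8527259/65536 → NEW=255, ERR=-8184421/65536
(2,2): OLD=39456913/1048576 → NEW=0, ERR=39456913/1048576
(2,3): OLD=1800404515/16777216 → NEW=0, ERR=1800404515/16777216
(2,4): OLD=43554183733/268435456 → NEW=255, ERR=-24896857547/268435456
(3,0): OLD=158833009/1048576 → NEW=255, ERR=-108553871/1048576
(3,1): OLD=673731357/8388608 → NEW=0, ERR=673731357/8388608
(3,2): OLD=52938886735/268435456 → NEW=255, ERR=-15512154545/268435456
(3,3): OLD=70982266327/536870912 → NEW=255, ERR=-65919816233/536870912
(3,4): OLD=644285778771/8589934592 → NEW=0, ERR=644285778771/8589934592
(4,0): OLD=23046189823/134217728 → NEW=255, ERR=-11179330817/134217728
(4,1): OLD=650054244351/4294967296 → NEW=255, ERR=-445162416129/4294967296
(4,2): OLD=7256307738321/68719476736 → NEW=0, ERR=7256307738321/68719476736
(4,3): OLD=226805404927999/1099511627776 → NEW=255, ERR=-53570060154881/1099511627776
(4,4): OLD=3192087483989881/17592186044416 → NEW=255, ERR=-1293919957336199/17592186044416
(5,0): OLD=11238190458717/68719476736 → NEW=255, ERR=-6285276108963/68719476736
(5,1): OLD=82566799180503/549755813888 → NEW=255, ERR=-57620933360937/549755813888
(5,2): OLD=3422197280923663/17592186044416 → NEW=255, ERR=-1063810160402417/17592186044416
(5,3): OLD=11408699764935649/70368744177664 → NEW=255, ERR=-6535330000368671/70368744177664
(5,4): OLD=178273286040373339/1125899906842624 → NEW=255, ERR=-108831190204495781/1125899906842624
(6,0): OLD=1730768945999629/8796093022208 → NEW=255, ERR=-512234774663411/8796093022208
(6,1): OLD=50585021713077827/281474976710656 → NEW=255, ERR=-21191097348139453/281474976710656
(6,2): OLD=807049532825083153/4503599627370496 → NEW=255, ERR=-341368372154393327/4503599627370496
(6,3): OLD=12243434996917999611/72057594037927936 → NEW=255, ERR=-6131251482753624069/72057594037927936
(6,4): OLD=209558064509654441373/1152921504606846976 → NEW=255, ERR=-84436919165091537507/1152921504606846976
Output grid:
  Row 0: .....  (5 black, running=5)
  Row 1: .#.#.  (3 black, running=8)
  Row 2: .#..#  (3 black, running=11)
  Row 3: #.##.  (2 black, running=13)
  Row 4: ##.##  (1 black, running=14)
  Row 5: #####  (0 black, running=14)
  Row 6: #####  (0 black, running=14)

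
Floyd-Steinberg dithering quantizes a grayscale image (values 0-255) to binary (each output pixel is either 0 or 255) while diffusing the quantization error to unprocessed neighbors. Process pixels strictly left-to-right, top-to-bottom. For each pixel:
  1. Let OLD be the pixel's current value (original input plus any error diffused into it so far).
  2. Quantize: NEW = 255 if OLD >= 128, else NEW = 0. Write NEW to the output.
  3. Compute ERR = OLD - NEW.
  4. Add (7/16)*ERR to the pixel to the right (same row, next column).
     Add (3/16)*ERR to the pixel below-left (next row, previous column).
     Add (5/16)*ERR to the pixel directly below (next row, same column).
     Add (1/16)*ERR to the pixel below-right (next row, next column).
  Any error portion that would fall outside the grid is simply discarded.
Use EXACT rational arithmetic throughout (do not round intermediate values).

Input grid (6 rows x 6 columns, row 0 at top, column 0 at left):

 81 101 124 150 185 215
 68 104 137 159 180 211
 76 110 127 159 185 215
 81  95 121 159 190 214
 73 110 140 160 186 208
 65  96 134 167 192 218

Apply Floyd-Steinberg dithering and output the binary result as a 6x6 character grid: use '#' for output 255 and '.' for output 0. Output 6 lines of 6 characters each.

(0,0): OLD=81 → NEW=0, ERR=81
(0,1): OLD=2183/16 → NEW=255, ERR=-1897/16
(0,2): OLD=18465/256 → NEW=0, ERR=18465/256
(0,3): OLD=743655/4096 → NEW=255, ERR=-300825/4096
(0,4): OLD=10018385/65536 → NEW=255, ERR=-6693295/65536
(0,5): OLD=178590775/1048576 → NEW=255, ERR=-88796105/1048576
(1,0): OLD=18197/256 → NEW=0, ERR=18197/256
(1,1): OLD=238867/2048 → NEW=0, ERR=238867/2048
(1,2): OLD=12411663/65536 → NEW=255, ERR=-4300017/65536
(1,3): OLD=24301155/262144 → NEW=0, ERR=24301155/262144
(1,4): OLD=2821468105/16777216 → NEW=255, ERR=-1456721975/16777216
(1,5): OLD=37625655471/268435456 → NEW=255, ERR=-30825385809/268435456
(2,0): OLD=3934849/32768 → NEW=0, ERR=3934849/32768
(2,1): OLD=200408347/1048576 → NEW=255, ERR=-66978533/1048576
(2,2): OLD=1731769105/16777216 → NEW=0, ERR=1731769105/16777216
(2,3): OLD=28554510281/134217728 → NEW=255, ERR=-5671010359/134217728
(2,4): OLD=531045272027/4294967296 → NEW=0, ERR=531045272027/4294967296
(2,5): OLD=15653052712109/68719476736 → NEW=255, ERR=-1870413855571/68719476736
(3,0): OLD=1787594737/16777216 → NEW=0, ERR=1787594737/16777216
(3,1): OLD=19933099421/134217728 → NEW=255, ERR=-14292421219/134217728
(3,2): OLD=101741526887/1073741824 → NEW=0, ERR=101741526887/1073741824
(3,3): OLD=14904266603381/68719476736 → NEW=255, ERR=-2619199964299/68719476736
(3,4): OLD=112270816209493/549755813888 → NEW=255, ERR=-27916916331947/549755813888
(3,5): OLD=1680102733025499/8796093022208 → NEW=255, ERR=-562900987637541/8796093022208
(4,0): OLD=185392832127/2147483648 → NEW=0, ERR=185392832127/2147483648
(4,1): OLD=4773188635507/34359738368 → NEW=255, ERR=-3988544648333/34359738368
(4,2): OLD=115473971858793/1099511627776 → NEW=0, ERR=115473971858793/1099511627776
(4,3): OLD=3350213398514797/17592186044416 → NEW=255, ERR=-1135794042811283/17592186044416
(4,4): OLD=35889159638705725/281474976710656 → NEW=0, ERR=35889159638705725/281474976710656
(4,5): OLD=1083615220780039819/4503599627370496 → NEW=255, ERR=-64802684199436661/4503599627370496
(5,0): OLD=38599920527881/549755813888 → NEW=0, ERR=38599920527881/549755813888
(5,1): OLD=2032424649546393/17592186044416 → NEW=0, ERR=2032424649546393/17592186044416
(5,2): OLD=27866510093187875/140737488355328 → NEW=255, ERR=-8021549437420765/140737488355328
(5,3): OLD=686164737934047665/4503599627370496 → NEW=255, ERR=-462253167045428815/4503599627370496
(5,4): OLD=1623155916187827697/9007199254740992 → NEW=255, ERR=-673679893771125263/9007199254740992
(5,5): OLD=27201778010582919845/144115188075855872 → NEW=255, ERR=-9547594948760327515/144115188075855872
Row 0: .#.###
Row 1: ..#.##
Row 2: .#.#.#
Row 3: .#.###
Row 4: .#.#.#
Row 5: ..####

Answer: .#.###
..#.##
.#.#.#
.#.###
.#.#.#
..####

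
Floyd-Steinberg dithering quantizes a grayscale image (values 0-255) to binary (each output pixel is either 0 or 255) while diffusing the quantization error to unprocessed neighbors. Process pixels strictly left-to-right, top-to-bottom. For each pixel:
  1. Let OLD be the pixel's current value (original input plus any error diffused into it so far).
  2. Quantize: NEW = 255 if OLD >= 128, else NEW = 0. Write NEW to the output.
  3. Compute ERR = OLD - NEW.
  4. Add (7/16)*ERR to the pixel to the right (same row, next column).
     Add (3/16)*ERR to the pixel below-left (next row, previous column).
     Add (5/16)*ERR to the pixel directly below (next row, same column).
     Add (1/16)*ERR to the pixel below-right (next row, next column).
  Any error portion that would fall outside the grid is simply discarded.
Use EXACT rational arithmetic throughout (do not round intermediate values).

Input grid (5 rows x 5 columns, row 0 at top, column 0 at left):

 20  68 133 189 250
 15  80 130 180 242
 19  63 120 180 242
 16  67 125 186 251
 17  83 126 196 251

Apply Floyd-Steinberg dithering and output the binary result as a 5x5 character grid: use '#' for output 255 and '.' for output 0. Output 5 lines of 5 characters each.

Answer: ..###
..#.#
..###
...##
.#.##

Derivation:
(0,0): OLD=20 → NEW=0, ERR=20
(0,1): OLD=307/4 → NEW=0, ERR=307/4
(0,2): OLD=10661/64 → NEW=255, ERR=-5659/64
(0,3): OLD=153923/1024 → NEW=255, ERR=-107197/1024
(0,4): OLD=3345621/16384 → NEW=255, ERR=-832299/16384
(1,0): OLD=2281/64 → NEW=0, ERR=2281/64
(1,1): OLD=53375/512 → NEW=0, ERR=53375/512
(1,2): OLD=2181451/16384 → NEW=255, ERR=-1996469/16384
(1,3): OLD=5172319/65536 → NEW=0, ERR=5172319/65536
(1,4): OLD=266455037/1048576 → NEW=255, ERR=-931843/1048576
(2,0): OLD=407013/8192 → NEW=0, ERR=407013/8192
(2,1): OLD=25347783/262144 → NEW=0, ERR=25347783/262144
(2,2): OLD=610429269/4194304 → NEW=255, ERR=-459118251/4194304
(2,3): OLD=9998631663/67108864 → NEW=255, ERR=-7114128657/67108864
(2,4): OLD=215044885705/1073741824 → NEW=255, ERR=-58759279415/1073741824
(3,0): OLD=208274293/4194304 → NEW=0, ERR=208274293/4194304
(3,1): OLD=3406536241/33554432 → NEW=0, ERR=3406536241/33554432
(3,2): OLD=130326421771/1073741824 → NEW=0, ERR=130326421771/1073741824
(3,3): OLD=405599777195/2147483648 → NEW=255, ERR=-142008553045/2147483648
(3,4): OLD=6814989547879/34359738368 → NEW=255, ERR=-1946743735961/34359738368
(4,0): OLD=27677385947/536870912 → NEW=0, ERR=27677385947/536870912
(4,1): OLD=2802755828411/17179869184 → NEW=255, ERR=-1578110813509/17179869184
(4,2): OLD=32349895604373/274877906944 → NEW=0, ERR=32349895604373/274877906944
(4,3): OLD=984222625768507/4398046511104 → NEW=255, ERR=-137279234563013/4398046511104
(4,4): OLD=15164850639001373/70368744177664 → NEW=255, ERR=-2779179126302947/70368744177664
Row 0: ..###
Row 1: ..#.#
Row 2: ..###
Row 3: ...##
Row 4: .#.##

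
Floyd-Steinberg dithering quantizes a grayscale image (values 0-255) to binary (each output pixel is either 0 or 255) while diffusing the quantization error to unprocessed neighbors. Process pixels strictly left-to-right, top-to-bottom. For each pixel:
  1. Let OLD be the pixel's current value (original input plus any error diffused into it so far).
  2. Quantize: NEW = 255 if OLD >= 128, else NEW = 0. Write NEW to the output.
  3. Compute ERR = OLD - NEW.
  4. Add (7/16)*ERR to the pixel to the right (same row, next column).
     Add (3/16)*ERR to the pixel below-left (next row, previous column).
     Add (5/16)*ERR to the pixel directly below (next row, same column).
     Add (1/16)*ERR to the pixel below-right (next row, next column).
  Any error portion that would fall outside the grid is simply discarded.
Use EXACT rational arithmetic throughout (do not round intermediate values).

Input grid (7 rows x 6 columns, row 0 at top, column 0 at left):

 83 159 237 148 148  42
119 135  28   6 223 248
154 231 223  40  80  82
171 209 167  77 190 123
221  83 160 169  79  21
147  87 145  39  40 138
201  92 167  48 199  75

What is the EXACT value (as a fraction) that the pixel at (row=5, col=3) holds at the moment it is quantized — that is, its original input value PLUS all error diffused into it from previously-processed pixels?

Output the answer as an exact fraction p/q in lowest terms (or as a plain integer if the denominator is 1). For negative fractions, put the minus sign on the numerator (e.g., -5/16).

Answer: 196367452423696531/4503599627370496

Derivation:
(0,0): OLD=83 → NEW=0, ERR=83
(0,1): OLD=3125/16 → NEW=255, ERR=-955/16
(0,2): OLD=53987/256 → NEW=255, ERR=-11293/256
(0,3): OLD=527157/4096 → NEW=255, ERR=-517323/4096
(0,4): OLD=6078067/65536 → NEW=0, ERR=6078067/65536
(0,5): OLD=86586661/1048576 → NEW=0, ERR=86586661/1048576
(1,0): OLD=34239/256 → NEW=255, ERR=-31041/256
(1,1): OLD=123321/2048 → NEW=0, ERR=123321/2048
(1,2): OLD=861613/65536 → NEW=0, ERR=861613/65536
(1,3): OLD=-3429975/262144 → NEW=0, ERR=-3429975/262144
(1,4): OLD=4258850523/16777216 → NEW=255, ERR=-19339557/16777216
(1,5): OLD=74919534221/268435456 → NEW=255, ERR=6468492941/268435456
(2,0): OLD=4174595/32768 → NEW=0, ERR=4174595/32768
(2,1): OLD=315035089/1048576 → NEW=255, ERR=47648209/1048576
(2,2): OLD=4165766323/16777216 → NEW=255, ERR=-112423757/16777216
(2,3): OLD=4507707099/134217728 → NEW=0, ERR=4507707099/134217728
(2,4): OLD=421051302929/4294967296 → NEW=0, ERR=421051302929/4294967296
(2,5): OLD=9094884721543/68719476736 → NEW=255, ERR=-8428581846137/68719476736
(3,0): OLD=3679783763/16777216 → NEW=255, ERR=-598406317/16777216
(3,1): OLD=28763072087/134217728 → NEW=255, ERR=-5462448553/134217728
(3,2): OLD=167758885557/1073741824 → NEW=255, ERR=-106045279563/1073741824
(3,3): OLD=4277738443743/68719476736 → NEW=0, ERR=4277738443743/68719476736
(3,4): OLD=124778841557119/549755813888 → NEW=255, ERR=-15408890984321/549755813888
(3,5): OLD=690808497770769/8796093022208 → NEW=0, ERR=690808497770769/8796093022208
(4,0): OLD=434270287869/2147483648 → NEW=255, ERR=-113338042371/2147483648
(4,1): OLD=908628417753/34359738368 → NEW=0, ERR=908628417753/34359738368
(4,2): OLD=164744610504635/1099511627776 → NEW=255, ERR=-115630854578245/1099511627776
(4,3): OLD=2304838822779591/17592186044416 → NEW=255, ERR=-2181168618546489/17592186044416
(4,4): OLD=9742872301047863/281474976710656 → NEW=0, ERR=9742872301047863/281474976710656
(4,5): OLD=265415705741466145/4503599627370496 → NEW=0, ERR=265415705741466145/4503599627370496
(5,0): OLD=74472946505115/549755813888 → NEW=255, ERR=-65714786036325/549755813888
(5,1): OLD=350972086767435/17592186044416 → NEW=0, ERR=350972086767435/17592186044416
(5,2): OLD=13970959879203817/140737488355328 → NEW=0, ERR=13970959879203817/140737488355328
(5,3): OLD=196367452423696531/4503599627370496 → NEW=0, ERR=196367452423696531/4503599627370496
Target (5,3): original=39, with diffused error = 196367452423696531/4503599627370496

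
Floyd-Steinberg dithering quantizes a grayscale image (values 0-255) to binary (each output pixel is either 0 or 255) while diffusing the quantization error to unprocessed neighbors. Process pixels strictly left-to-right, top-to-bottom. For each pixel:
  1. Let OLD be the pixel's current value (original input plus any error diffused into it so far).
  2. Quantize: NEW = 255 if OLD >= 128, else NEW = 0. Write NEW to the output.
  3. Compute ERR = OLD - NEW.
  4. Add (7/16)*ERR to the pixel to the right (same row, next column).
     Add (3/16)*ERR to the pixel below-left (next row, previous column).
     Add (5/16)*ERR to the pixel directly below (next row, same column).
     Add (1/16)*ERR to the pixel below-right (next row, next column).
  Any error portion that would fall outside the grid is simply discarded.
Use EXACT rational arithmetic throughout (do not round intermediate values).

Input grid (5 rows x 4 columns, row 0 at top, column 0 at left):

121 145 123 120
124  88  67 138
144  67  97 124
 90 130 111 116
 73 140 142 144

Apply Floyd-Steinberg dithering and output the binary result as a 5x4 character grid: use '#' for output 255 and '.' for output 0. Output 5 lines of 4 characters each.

Answer: .#.#
#..#
.#.#
.#..
.###

Derivation:
(0,0): OLD=121 → NEW=0, ERR=121
(0,1): OLD=3167/16 → NEW=255, ERR=-913/16
(0,2): OLD=25097/256 → NEW=0, ERR=25097/256
(0,3): OLD=667199/4096 → NEW=255, ERR=-377281/4096
(1,0): OLD=38685/256 → NEW=255, ERR=-26595/256
(1,1): OLD=103755/2048 → NEW=0, ERR=103755/2048
(1,2): OLD=6485671/65536 → NEW=0, ERR=6485671/65536
(1,3): OLD=166345537/1048576 → NEW=255, ERR=-101041343/1048576
(2,0): OLD=3966057/32768 → NEW=0, ERR=3966057/32768
(2,1): OLD=155028883/1048576 → NEW=255, ERR=-112357997/1048576
(2,2): OLD=138717023/2097152 → NEW=0, ERR=138717023/2097152
(2,3): OLD=4328896771/33554432 → NEW=255, ERR=-4227483389/33554432
(3,0): OLD=1807444569/16777216 → NEW=0, ERR=1807444569/16777216
(3,1): OLD=43919911239/268435456 → NEW=255, ERR=-24531130041/268435456
(3,2): OLD=263579105721/4294967296 → NEW=0, ERR=263579105721/4294967296
(3,3): OLD=7395016135567/68719476736 → NEW=0, ERR=7395016135567/68719476736
(4,0): OLD=384534788005/4294967296 → NEW=0, ERR=384534788005/4294967296
(4,1): OLD=5801711491311/34359738368 → NEW=255, ERR=-2960021792529/34359738368
(4,2): OLD=151681753622671/1099511627776 → NEW=255, ERR=-128693711460209/1099511627776
(4,3): OLD=2291496352084377/17592186044416 → NEW=255, ERR=-2194511089241703/17592186044416
Row 0: .#.#
Row 1: #..#
Row 2: .#.#
Row 3: .#..
Row 4: .###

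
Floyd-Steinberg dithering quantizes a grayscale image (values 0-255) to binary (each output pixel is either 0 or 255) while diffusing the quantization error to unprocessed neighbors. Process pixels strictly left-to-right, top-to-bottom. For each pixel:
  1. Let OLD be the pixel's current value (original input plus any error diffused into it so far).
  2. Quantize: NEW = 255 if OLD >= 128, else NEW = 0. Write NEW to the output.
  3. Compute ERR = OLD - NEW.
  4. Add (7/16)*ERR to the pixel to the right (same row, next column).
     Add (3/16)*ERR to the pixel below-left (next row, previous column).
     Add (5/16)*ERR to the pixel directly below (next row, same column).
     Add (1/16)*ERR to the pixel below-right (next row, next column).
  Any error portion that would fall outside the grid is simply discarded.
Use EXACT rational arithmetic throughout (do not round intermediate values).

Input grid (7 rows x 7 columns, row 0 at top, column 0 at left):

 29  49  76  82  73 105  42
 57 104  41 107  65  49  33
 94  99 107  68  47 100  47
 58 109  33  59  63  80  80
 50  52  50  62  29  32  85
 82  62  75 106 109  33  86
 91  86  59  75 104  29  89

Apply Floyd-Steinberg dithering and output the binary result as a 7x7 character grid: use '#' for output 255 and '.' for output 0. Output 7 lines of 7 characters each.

Answer: ....#..
.#.#...
.#...#.
...#...
.#....#
...#...
#.#.#.#

Derivation:
(0,0): OLD=29 → NEW=0, ERR=29
(0,1): OLD=987/16 → NEW=0, ERR=987/16
(0,2): OLD=26365/256 → NEW=0, ERR=26365/256
(0,3): OLD=520427/4096 → NEW=0, ERR=520427/4096
(0,4): OLD=8427117/65536 → NEW=255, ERR=-8284563/65536
(0,5): OLD=52108539/1048576 → NEW=0, ERR=52108539/1048576
(0,6): OLD=1069402845/16777216 → NEW=0, ERR=1069402845/16777216
(1,0): OLD=19873/256 → NEW=0, ERR=19873/256
(1,1): OLD=365287/2048 → NEW=255, ERR=-156953/2048
(1,2): OLD=4412787/65536 → NEW=0, ERR=4412787/65536
(1,3): OLD=41654263/262144 → NEW=255, ERR=-25192457/262144
(1,4): OLD=11920133/16777216 → NEW=0, ERR=11920133/16777216
(1,5): OLD=9246410901/134217728 → NEW=0, ERR=9246410901/134217728
(1,6): OLD=185037843483/2147483648 → NEW=0, ERR=185037843483/2147483648
(2,0): OLD=3404253/32768 → NEW=0, ERR=3404253/32768
(2,1): OLD=144681935/1048576 → NEW=255, ERR=-122704945/1048576
(2,2): OLD=906581037/16777216 → NEW=0, ERR=906581037/16777216
(2,3): OLD=8851762949/134217728 → NEW=0, ERR=8851762949/134217728
(2,4): OLD=89105786069/1073741824 → NEW=0, ERR=89105786069/1073741824
(2,5): OLD=5979807021319/34359738368 → NEW=255, ERR=-2781926262521/34359738368
(2,6): OLD=23535148084385/549755813888 → NEW=0, ERR=23535148084385/549755813888
(3,0): OLD=1149644173/16777216 → NEW=0, ERR=1149644173/16777216
(3,1): OLD=15976649481/134217728 → NEW=0, ERR=15976649481/134217728
(3,2): OLD=114907902059/1073741824 → NEW=0, ERR=114907902059/1073741824
(3,3): OLD=624344164701/4294967296 → NEW=255, ERR=-470872495779/4294967296
(3,4): OLD=16442954809741/549755813888 → NEW=0, ERR=16442954809741/549755813888
(3,5): OLD=356230815581815/4398046511104 → NEW=0, ERR=356230815581815/4398046511104
(3,6): OLD=8708434605058537/70368744177664 → NEW=0, ERR=8708434605058537/70368744177664
(4,0): OLD=201289897763/2147483648 → NEW=0, ERR=201289897763/2147483648
(4,1): OLD=5310469504455/34359738368 → NEW=255, ERR=-3451263779385/34359738368
(4,2): OLD=14503290936585/549755813888 → NEW=0, ERR=14503290936585/549755813888
(4,3): OLD=226842058458931/4398046511104 → NEW=0, ERR=226842058458931/4398046511104
(4,4): OLD=2436412596911081/35184372088832 → NEW=0, ERR=2436412596911081/35184372088832
(4,5): OLD=126867040653086761/1125899906842624 → NEW=0, ERR=126867040653086761/1125899906842624
(4,6): OLD=3207163015071203567/18014398509481984 → NEW=255, ERR=-1386508604846702353/18014398509481984
(5,0): OLD=50829377221701/549755813888 → NEW=0, ERR=50829377221701/549755813888
(5,1): OLD=360051196107543/4398046511104 → NEW=0, ERR=360051196107543/4398046511104
(5,2): OLD=4308455117578257/35184372088832 → NEW=0, ERR=4308455117578257/35184372088832
(5,3): OLD=53571505817369397/281474976710656 → NEW=255, ERR=-18204613243847883/281474976710656
(5,4): OLD=2282338971136315111/18014398509481984 → NEW=0, ERR=2282338971136315111/18014398509481984
(5,5): OLD=16362627949143000311/144115188075855872 → NEW=0, ERR=16362627949143000311/144115188075855872
(5,6): OLD=273619531446105693337/2305843009213693952 → NEW=0, ERR=273619531446105693337/2305843009213693952
(6,0): OLD=9516884397358093/70368744177664 → NEW=255, ERR=-8427145367946227/70368744177664
(6,1): OLD=98998361091292785/1125899906842624 → NEW=0, ERR=98998361091292785/1125899906842624
(6,2): OLD=2318908605788364083/18014398509481984 → NEW=255, ERR=-2274763014129541837/18014398509481984
(6,3): OLD=4460703404024639149/144115188075855872 → NEW=0, ERR=4460703404024639149/144115188075855872
(6,4): OLD=50261659687303516791/288230376151711744 → NEW=255, ERR=-23237086231382977929/288230376151711744
(6,5): OLD=2190642545892912668803/36893488147419103232 → NEW=0, ERR=2190642545892912668803/36893488147419103232
(6,6): OLD=93949220213844255230565/590295810358705651712 → NEW=255, ERR=-56576211427625685955995/590295810358705651712
Row 0: ....#..
Row 1: .#.#...
Row 2: .#...#.
Row 3: ...#...
Row 4: .#....#
Row 5: ...#...
Row 6: #.#.#.#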